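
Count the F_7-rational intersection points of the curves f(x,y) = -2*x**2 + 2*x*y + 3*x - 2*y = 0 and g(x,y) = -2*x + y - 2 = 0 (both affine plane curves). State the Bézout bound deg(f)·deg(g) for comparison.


Common zeros: ∅; count = 0; Bézout bound = 2.

deg(f) = 2, deg(g) = 1, so Bézout bound = 2.
Scan x ∈ F_7. For each x, list the y ∈ F_7 with f(x, y) ≡ 0 and those with g(x, y) ≡ 0 (mod 7); the common zeros in that column are the intersection.
  x = 0: f ≡ 0 at y ∈ {0}; g ≡ 0 at y ∈ {2}; common: ∅.
  x = 1: f ≡ 0 at y ∈ ∅; g ≡ 0 at y ∈ {4}; common: ∅.
  x = 2: f ≡ 0 at y ∈ {1}; g ≡ 0 at y ∈ {6}; common: ∅.
  x = 3: f ≡ 0 at y ∈ {4}; g ≡ 0 at y ∈ {1}; common: ∅.
  x = 4: f ≡ 0 at y ∈ {1}; g ≡ 0 at y ∈ {3}; common: ∅.
  x = 5: f ≡ 0 at y ∈ {0}; g ≡ 0 at y ∈ {5}; common: ∅.
  x = 6: f ≡ 0 at y ∈ {4}; g ≡ 0 at y ∈ {0}; common: ∅.
Collecting: common zeros = ∅, so the count is 0.
Comparison with the Bézout bound: 0 ≤ 2 = deg(f)·deg(g), as expected for curves with no common component (the affine F_7-count falls short of the bound because intersections may lie at infinity, over extension fields, or carry multiplicity).


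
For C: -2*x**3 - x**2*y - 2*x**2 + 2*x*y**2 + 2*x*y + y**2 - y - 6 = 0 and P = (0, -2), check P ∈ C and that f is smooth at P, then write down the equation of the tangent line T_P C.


Tangent line at P: 4*x - 5*y - 10 = 0.

Step 1: f(0, -2) = 0, so P lies on C.
Step 2: partial derivatives
  f_x(x, y) = -6*x**2 - 2*x*y - 4*x + 2*y**2 + 2*y, f_y(x, y) = -x**2 + 4*x*y + 2*x + 2*y - 1.
  f_x(P) = 4, f_y(P) = -5 (gradient nonzero, so P is smooth).
Step 3: tangent line at P: 4·(x − 0) + -5·(y − -2) = 0.
Expanding: 4*x - 5*y - 10 = 0.


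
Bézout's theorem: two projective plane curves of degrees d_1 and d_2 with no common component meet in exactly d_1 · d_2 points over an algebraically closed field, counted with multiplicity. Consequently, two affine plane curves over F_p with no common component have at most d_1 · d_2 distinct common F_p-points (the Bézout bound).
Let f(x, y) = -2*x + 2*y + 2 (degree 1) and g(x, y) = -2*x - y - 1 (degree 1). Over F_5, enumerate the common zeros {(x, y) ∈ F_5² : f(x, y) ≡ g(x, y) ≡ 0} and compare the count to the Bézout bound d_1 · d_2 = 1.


Common zeros: {(0, 4)}; count = 1; Bézout bound = 1.

deg(f) = 1, deg(g) = 1, so Bézout bound = 1.
Scan x ∈ F_5. For each x, list the y ∈ F_5 with f(x, y) ≡ 0 and those with g(x, y) ≡ 0 (mod 5); the common zeros in that column are the intersection.
  x = 0: f ≡ 0 at y ∈ {4}; g ≡ 0 at y ∈ {4}; common: {4}.
  x = 1: f ≡ 0 at y ∈ {0}; g ≡ 0 at y ∈ {2}; common: ∅.
  x = 2: f ≡ 0 at y ∈ {1}; g ≡ 0 at y ∈ {0}; common: ∅.
  x = 3: f ≡ 0 at y ∈ {2}; g ≡ 0 at y ∈ {3}; common: ∅.
  x = 4: f ≡ 0 at y ∈ {3}; g ≡ 0 at y ∈ {1}; common: ∅.
Collecting: common zeros = {(0, 4)}, so the count is 1.
Comparison with the Bézout bound: 1 ≤ 1 = deg(f)·deg(g), as expected for curves with no common component (the bound is attained).


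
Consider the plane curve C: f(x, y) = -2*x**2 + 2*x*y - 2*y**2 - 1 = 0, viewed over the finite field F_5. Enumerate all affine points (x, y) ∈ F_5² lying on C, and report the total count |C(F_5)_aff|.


Affine F_5-points: {(1, 3), (2, 3), (2, 4), (3, 1), (3, 2), (4, 2)}; count = 6.

For each of the 25 pairs (x, y) ∈ F_5², evaluate f(x, y) mod 5. Record the zeros.
  x = 0: [0↦4, 1↦2, 2↦1, 3↦1, 4↦2]  zeros at y ∈ ∅
  x = 1: [0↦2, 1↦2, 2↦3, 3↦0, 4↦3]  zeros at y ∈ {3}
  x = 2: [0↦1, 1↦3, 2↦1, 3↦0, 4↦0]  zeros at y ∈ {3, 4}
  x = 3: [0↦1, 1↦0, 2↦0, 3↦1, 4↦3]  zeros at y ∈ {1, 2}
  x = 4: [0↦2, 1↦3, 2↦0, 3↦3, 4↦2]  zeros at y ∈ {2}
Collecting zeros: affine points = {(1, 3), (2, 3), (2, 4), (3, 1), (3, 2), (4, 2)}.
Total count |C(F_5)_aff| = 6.


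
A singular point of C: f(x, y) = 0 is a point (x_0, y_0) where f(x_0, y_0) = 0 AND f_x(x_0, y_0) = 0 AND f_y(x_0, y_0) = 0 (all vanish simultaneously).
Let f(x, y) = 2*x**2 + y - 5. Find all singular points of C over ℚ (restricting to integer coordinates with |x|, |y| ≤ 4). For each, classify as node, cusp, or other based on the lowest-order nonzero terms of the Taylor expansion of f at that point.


No singular points in the scanned grid; C is smooth there.

Compute partial derivatives:
  f_x = 4*x.
  f_y = 1.
f_y = 1 is a nonzero constant, so f_y never vanishes: no point (x, y) can satisfy f = f_x = f_y = 0. In particular no (x, y) ∈ {−4, ..., 4}² is singular; the curve is smooth.


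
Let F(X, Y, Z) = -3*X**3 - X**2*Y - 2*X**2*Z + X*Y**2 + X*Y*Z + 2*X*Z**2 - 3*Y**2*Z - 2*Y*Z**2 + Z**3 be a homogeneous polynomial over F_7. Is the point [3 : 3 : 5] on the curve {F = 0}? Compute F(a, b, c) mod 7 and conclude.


F(3,3,5) ≡ 4 (mod 7); P is NOT on the curve.

Evaluate F(3, 3, 5) term-by-term (mod 7).
  -3*X**3 ↦ -3·27·1·1 = -81
  -X**2*Y ↦ -1·9·3·1 = -27
  -2*X**2*Z ↦ -2·9·1·5 = -90
  X*Y**2 ↦ 1·3·9·1 = 27
  X*Y*Z ↦ 1·3·3·5 = 45
  2*X*Z**2 ↦ 2·3·1·25 = 150
  -3*Y**2*Z ↦ -3·1·9·5 = -135
  -2*Y*Z**2 ↦ -2·1·3·25 = -150
  Z**3 ↦ 1·1·1·125 = 125
Sum: F(3, 3, 5) = (-81) + (-27) + (-90) + (27) + (45) + (150) + (-135) + (-150) + (125) = -136.
Reducing mod 7: -136 ≡ 4 (mod 7).
Since F(a, b, c) ≡ 4 ≠ 0 (mod 7), P does NOT lie on the curve.


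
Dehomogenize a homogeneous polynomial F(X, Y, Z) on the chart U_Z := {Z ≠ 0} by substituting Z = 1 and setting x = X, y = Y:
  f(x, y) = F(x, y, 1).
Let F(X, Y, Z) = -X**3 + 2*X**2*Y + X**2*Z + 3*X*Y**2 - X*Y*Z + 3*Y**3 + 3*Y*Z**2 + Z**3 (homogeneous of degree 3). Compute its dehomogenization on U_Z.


f(x, y) = -x**3 + 2*x**2*y + x**2 + 3*x*y**2 - x*y + 3*y**3 + 3*y + 1

On U_Z we set Z = 1. Each monomial c·X^i·Y^j·Z^k in F becomes c·x^i·y^j·1^k = c·x^i·y^j.
Substituting Z = 1: F(X, Y, 1) = -x**3 + 2*x**2*y + x**2 + 3*x*y**2 - x*y + 3*y**3 + 3*y + 1.
Note: deg(f) ≤ deg(F) = 3; strict inequality happens when F is divisible by Z (lost terms).


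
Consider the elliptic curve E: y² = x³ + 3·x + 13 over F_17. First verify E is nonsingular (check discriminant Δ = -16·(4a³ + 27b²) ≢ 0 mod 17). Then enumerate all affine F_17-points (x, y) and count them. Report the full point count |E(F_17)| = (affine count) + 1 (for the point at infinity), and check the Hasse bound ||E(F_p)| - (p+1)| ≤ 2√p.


Affine points = {(0, 8), (0, 9), (1, 0), (3, 7), (3, 10), (4, 2), (4, 15), (5, 0), (6, 3), (6, 14), (9, 2), (9, 15), (11, 0), (12, 3), (12, 14), (15, 4), (15, 13), (16, 3), (16, 14)}; affine count = 19; |E(F_17)| = 20.

Discriminant check: Δ ∝ 4a³ + 27b² = 4·3³ + 27·13² = 4·27 + 27·169 ≡ 13 (mod 17). Nonzero ⇒ E is nonsingular.
For each x ∈ F_17, compute rhs = x³ + 3·x + 13 mod 17, then count y ∈ F_17 with y² ≡ rhs.
  x = 0: rhs = 13, matching y values: 8, 9 (2 points).
  x = 1: rhs = 0, matching y values: 0 (1 points).
  x = 2: rhs = 10, matching y values: none (0 points).
  x = 3: rhs = 15, matching y values: 7, 10 (2 points).
  x = 4: rhs = 4, matching y values: 2, 15 (2 points).
  x = 5: rhs = 0, matching y values: 0 (1 points).
  x = 6: rhs = 9, matching y values: 3, 14 (2 points).
  x = 7: rhs = 3, matching y values: none (0 points).
  x = 8: rhs = 5, matching y values: none (0 points).
  x = 9: rhs = 4, matching y values: 2, 15 (2 points).
  x = 10: rhs = 6, matching y values: none (0 points).
  x = 11: rhs = 0, matching y values: 0 (1 points).
  x = 12: rhs = 9, matching y values: 3, 14 (2 points).
  x = 13: rhs = 5, matching y values: none (0 points).
  x = 14: rhs = 11, matching y values: none (0 points).
  x = 15: rhs = 16, matching y values: 4, 13 (2 points).
  x = 16: rhs = 9, matching y values: 3, 14 (2 points).
Total affine count: 19.
Full point count |E(F_17)| = 19 + 1 = 20.
Hasse bound: |20 − (17+1)| = |2| = 2 ≤ 2√17 ≈ 8.2462 ✓.


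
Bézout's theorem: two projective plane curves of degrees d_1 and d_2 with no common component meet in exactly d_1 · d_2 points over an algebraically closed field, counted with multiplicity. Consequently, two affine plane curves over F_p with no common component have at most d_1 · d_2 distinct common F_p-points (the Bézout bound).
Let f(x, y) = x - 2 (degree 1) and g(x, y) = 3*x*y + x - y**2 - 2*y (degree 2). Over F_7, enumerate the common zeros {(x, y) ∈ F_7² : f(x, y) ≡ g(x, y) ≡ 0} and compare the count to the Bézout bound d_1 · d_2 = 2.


Common zeros: ∅; count = 0; Bézout bound = 2.

deg(f) = 1, deg(g) = 2, so Bézout bound = 2.
Scan x ∈ F_7. For each x, list the y ∈ F_7 with f(x, y) ≡ 0 and those with g(x, y) ≡ 0 (mod 7); the common zeros in that column are the intersection.
  x = 0: f ≡ 0 at y ∈ ∅; g ≡ 0 at y ∈ {0, 5}; common: ∅.
  x = 1: f ≡ 0 at y ∈ ∅; g ≡ 0 at y ∈ ∅; common: ∅.
  x = 2: f ≡ 0 at y ∈ {0, 1, 2, 3, 4, 5, 6}; g ≡ 0 at y ∈ ∅; common: ∅.
  x = 3: f ≡ 0 at y ∈ ∅; g ≡ 0 at y ∈ ∅; common: ∅.
  x = 4: f ≡ 0 at y ∈ ∅; g ≡ 0 at y ∈ {4, 6}; common: ∅.
  x = 5: f ≡ 0 at y ∈ ∅; g ≡ 0 at y ∈ {3}; common: ∅.
  x = 6: f ≡ 0 at y ∈ ∅; g ≡ 0 at y ∈ {1}; common: ∅.
Collecting: common zeros = ∅, so the count is 0.
Comparison with the Bézout bound: 0 ≤ 2 = deg(f)·deg(g), as expected for curves with no common component (the affine F_7-count falls short of the bound because intersections may lie at infinity, over extension fields, or carry multiplicity).


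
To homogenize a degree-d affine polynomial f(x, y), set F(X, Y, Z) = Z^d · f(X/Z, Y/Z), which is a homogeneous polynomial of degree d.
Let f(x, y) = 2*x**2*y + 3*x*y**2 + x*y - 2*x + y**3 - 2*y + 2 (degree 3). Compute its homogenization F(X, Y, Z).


F(X, Y, Z) = 2*X**2*Y + 3*X*Y**2 + X*Y*Z - 2*X*Z**2 + Y**3 - 2*Y*Z**2 + 2*Z**3

deg(f) = 3.
Substitute x = X/Z, y = Y/Z into f, then multiply by Z^3.
  monomial 2·x^2·y^1 ↦ 2·X^2·Y^1·Z^0.
  monomial 3·x^1·y^2 ↦ 3·X^1·Y^2·Z^0.
  monomial 1·x^1·y^1 ↦ 1·X^1·Y^1·Z^1.
  monomial -2·x^1·y^0 ↦ -2·X^1·Y^0·Z^2.
  monomial 1·x^0·y^3 ↦ 1·X^0·Y^3·Z^0.
  monomial -2·x^0·y^1 ↦ -2·X^0·Y^1·Z^2.
  monomial 2·x^0·y^0 ↦ 2·X^0·Y^0·Z^3.
Collecting: F(X, Y, Z) = 2*X**2*Y + 3*X*Y**2 + X*Y*Z - 2*X*Z**2 + Y**3 - 2*Y*Z**2 + 2*Z**3.


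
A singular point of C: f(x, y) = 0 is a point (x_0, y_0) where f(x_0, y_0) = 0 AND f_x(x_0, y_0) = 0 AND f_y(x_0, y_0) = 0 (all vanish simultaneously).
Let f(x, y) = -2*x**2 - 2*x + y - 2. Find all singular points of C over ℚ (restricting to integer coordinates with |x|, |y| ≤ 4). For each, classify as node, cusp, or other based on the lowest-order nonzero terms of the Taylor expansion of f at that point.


No singular points in the scanned grid; C is smooth there.

Compute partial derivatives:
  f_x = -4*x - 2.
  f_y = 1.
f_y = 1 is a nonzero constant, so f_y never vanishes: no point (x, y) can satisfy f = f_x = f_y = 0. In particular no (x, y) ∈ {−4, ..., 4}² is singular; the curve is smooth.


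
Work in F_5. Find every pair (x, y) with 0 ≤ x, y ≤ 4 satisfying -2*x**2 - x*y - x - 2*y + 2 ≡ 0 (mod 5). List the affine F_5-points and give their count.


Affine F_5-points: {(0, 1), (1, 3), (2, 3), (4, 1)}; count = 4.

For each of the 25 pairs (x, y) ∈ F_5², evaluate f(x, y) mod 5. Record the zeros.
  x = 0: [0↦2, 1↦0, 2↦3, 3↦1, 4↦4]  zeros at y ∈ {1}
  x = 1: [0↦4, 1↦1, 2↦3, 3↦0, 4↦2]  zeros at y ∈ {3}
  x = 2: [0↦2, 1↦3, 2↦4, 3↦0, 4↦1]  zeros at y ∈ {3}
  x = 3: [0↦1, 1↦1, 2↦1, 3↦1, 4↦1]  zeros at y ∈ ∅
  x = 4: [0↦1, 1↦0, 2↦4, 3↦3, 4↦2]  zeros at y ∈ {1}
Collecting zeros: affine points = {(0, 1), (1, 3), (2, 3), (4, 1)}.
Total count |C(F_5)_aff| = 4.


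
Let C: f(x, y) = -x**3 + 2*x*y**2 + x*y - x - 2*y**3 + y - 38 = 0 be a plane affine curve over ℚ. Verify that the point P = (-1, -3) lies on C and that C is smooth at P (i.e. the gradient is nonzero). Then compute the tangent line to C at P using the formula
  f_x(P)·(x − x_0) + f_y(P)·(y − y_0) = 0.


Tangent line at P: 11*x - 42*y - 115 = 0.

Step 1: f(-1, -3) = 0, so P lies on C.
Step 2: partial derivatives
  f_x(x, y) = -3*x**2 + 2*y**2 + y - 1, f_y(x, y) = 4*x*y + x - 6*y**2 + 1.
  f_x(P) = 11, f_y(P) = -42 (gradient nonzero, so P is smooth).
Step 3: tangent line at P: 11·(x − -1) + -42·(y − -3) = 0.
Expanding: 11*x - 42*y - 115 = 0.


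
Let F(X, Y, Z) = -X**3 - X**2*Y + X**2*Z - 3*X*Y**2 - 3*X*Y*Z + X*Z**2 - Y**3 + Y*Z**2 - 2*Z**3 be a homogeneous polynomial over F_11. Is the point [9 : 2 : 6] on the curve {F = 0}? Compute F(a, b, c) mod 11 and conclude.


F(9,2,6) ≡ 10 (mod 11); P is NOT on the curve.

Evaluate F(9, 2, 6) term-by-term (mod 11).
  -X**3 ↦ -1·729·1·1 = -729
  -X**2*Y ↦ -1·81·2·1 = -162
  X**2*Z ↦ 1·81·1·6 = 486
  -3*X*Y**2 ↦ -3·9·4·1 = -108
  -3*X*Y*Z ↦ -3·9·2·6 = -324
  X*Z**2 ↦ 1·9·1·36 = 324
  -Y**3 ↦ -1·1·8·1 = -8
  Y*Z**2 ↦ 1·1·2·36 = 72
  -2*Z**3 ↦ -2·1·1·216 = -432
Sum: F(9, 2, 6) = (-729) + (-162) + (486) + (-108) + (-324) + (324) + (-8) + (72) + (-432) = -881.
Reducing mod 11: -881 ≡ 10 (mod 11).
Since F(a, b, c) ≡ 10 ≠ 0 (mod 11), P does NOT lie on the curve.


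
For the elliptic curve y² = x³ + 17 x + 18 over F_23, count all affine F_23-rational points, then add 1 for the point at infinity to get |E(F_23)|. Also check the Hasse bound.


Affine points = {(0, 8), (0, 15), (1, 6), (1, 17), (3, 2), (3, 21), (4, 9), (4, 14), (9, 7), (9, 16), (11, 8), (11, 15), (12, 8), (12, 15), (16, 4), (16, 19), (19, 1), (19, 22), (20, 3), (20, 20), (22, 0)}; affine count = 21; |E(F_23)| = 22.

Discriminant check: Δ ∝ 4a³ + 27b² = 4·17³ + 27·18² = 4·4913 + 27·324 ≡ 18 (mod 23). Nonzero ⇒ E is nonsingular.
For each x ∈ F_23, compute rhs = x³ + 17·x + 18 mod 23, then count y ∈ F_23 with y² ≡ rhs.
  x = 0: rhs = 18, matching y values: 8, 15 (2 points).
  x = 1: rhs = 13, matching y values: 6, 17 (2 points).
  x = 2: rhs = 14, matching y values: none (0 points).
  x = 3: rhs = 4, matching y values: 2, 21 (2 points).
  x = 4: rhs = 12, matching y values: 9, 14 (2 points).
  x = 5: rhs = 21, matching y values: none (0 points).
  x = 6: rhs = 14, matching y values: none (0 points).
  x = 7: rhs = 20, matching y values: none (0 points).
  x = 8: rhs = 22, matching y values: none (0 points).
  x = 9: rhs = 3, matching y values: 7, 16 (2 points).
  x = 10: rhs = 15, matching y values: none (0 points).
  x = 11: rhs = 18, matching y values: 8, 15 (2 points).
  x = 12: rhs = 18, matching y values: 8, 15 (2 points).
  x = 13: rhs = 21, matching y values: none (0 points).
  x = 14: rhs = 10, matching y values: none (0 points).
  x = 15: rhs = 14, matching y values: none (0 points).
  x = 16: rhs = 16, matching y values: 4, 19 (2 points).
  x = 17: rhs = 22, matching y values: none (0 points).
  x = 18: rhs = 15, matching y values: none (0 points).
  x = 19: rhs = 1, matching y values: 1, 22 (2 points).
  x = 20: rhs = 9, matching y values: 3, 20 (2 points).
  x = 21: rhs = 22, matching y values: none (0 points).
  x = 22: rhs = 0, matching y values: 0 (1 points).
Total affine count: 21.
Full point count |E(F_23)| = 21 + 1 = 22.
Hasse bound: |22 − (23+1)| = |-2| = 2 ≤ 2√23 ≈ 9.5917 ✓.


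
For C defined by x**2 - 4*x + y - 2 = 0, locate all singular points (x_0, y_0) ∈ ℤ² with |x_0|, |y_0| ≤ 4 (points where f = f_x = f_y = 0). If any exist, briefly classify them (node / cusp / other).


No singular points in the scanned grid; C is smooth there.

Compute partial derivatives:
  f_x = 2*x - 4.
  f_y = 1.
f_y = 1 is a nonzero constant, so f_y never vanishes: no point (x, y) can satisfy f = f_x = f_y = 0. In particular no (x, y) ∈ {−4, ..., 4}² is singular; the curve is smooth.


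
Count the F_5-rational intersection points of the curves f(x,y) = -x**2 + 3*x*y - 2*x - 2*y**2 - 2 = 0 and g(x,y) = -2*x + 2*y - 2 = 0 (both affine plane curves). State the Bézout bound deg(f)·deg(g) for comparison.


Common zeros: {(2, 3)}; count = 1; Bézout bound = 2.

deg(f) = 2, deg(g) = 1, so Bézout bound = 2.
Scan x ∈ F_5. For each x, list the y ∈ F_5 with f(x, y) ≡ 0 and those with g(x, y) ≡ 0 (mod 5); the common zeros in that column are the intersection.
  x = 0: f ≡ 0 at y ∈ {2, 3}; g ≡ 0 at y ∈ {1}; common: ∅.
  x = 1: f ≡ 0 at y ∈ {0, 4}; g ≡ 0 at y ∈ {2}; common: ∅.
  x = 2: f ≡ 0 at y ∈ {0, 3}; g ≡ 0 at y ∈ {3}; common: {3}.
  x = 3: f ≡ 0 at y ∈ {1}; g ≡ 0 at y ∈ {4}; common: ∅.
  x = 4: f ≡ 0 at y ∈ {2, 4}; g ≡ 0 at y ∈ {0}; common: ∅.
Collecting: common zeros = {(2, 3)}, so the count is 1.
Comparison with the Bézout bound: 1 ≤ 2 = deg(f)·deg(g), as expected for curves with no common component (the affine F_5-count falls short of the bound because intersections may lie at infinity, over extension fields, or carry multiplicity).


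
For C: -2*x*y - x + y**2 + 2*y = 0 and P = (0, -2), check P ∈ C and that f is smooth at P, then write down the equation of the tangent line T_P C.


Tangent line at P: 3*x - 2*y - 4 = 0.

Step 1: f(0, -2) = 0, so P lies on C.
Step 2: partial derivatives
  f_x(x, y) = -2*y - 1, f_y(x, y) = -2*x + 2*y + 2.
  f_x(P) = 3, f_y(P) = -2 (gradient nonzero, so P is smooth).
Step 3: tangent line at P: 3·(x − 0) + -2·(y − -2) = 0.
Expanding: 3*x - 2*y - 4 = 0.


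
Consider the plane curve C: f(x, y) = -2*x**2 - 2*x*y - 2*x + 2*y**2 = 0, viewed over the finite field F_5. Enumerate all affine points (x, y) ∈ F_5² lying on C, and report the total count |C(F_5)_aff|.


Affine F_5-points: {(0, 0), (1, 2), (1, 4), (4, 0), (4, 4)}; count = 5.

For each of the 25 pairs (x, y) ∈ F_5², evaluate f(x, y) mod 5. Record the zeros.
  x = 0: [0↦0, 1↦2, 2↦3, 3↦3, 4↦2]  zeros at y ∈ {0}
  x = 1: [0↦1, 1↦1, 2↦0, 3↦3, 4↦0]  zeros at y ∈ {2, 4}
  x = 2: [0↦3, 1↦1, 2↦3, 3↦4, 4↦4]  zeros at y ∈ ∅
  x = 3: [0↦1, 1↦2, 2↦2, 3↦1, 4↦4]  zeros at y ∈ ∅
  x = 4: [0↦0, 1↦4, 2↦2, 3↦4, 4↦0]  zeros at y ∈ {0, 4}
Collecting zeros: affine points = {(0, 0), (1, 2), (1, 4), (4, 0), (4, 4)}.
Total count |C(F_5)_aff| = 5.


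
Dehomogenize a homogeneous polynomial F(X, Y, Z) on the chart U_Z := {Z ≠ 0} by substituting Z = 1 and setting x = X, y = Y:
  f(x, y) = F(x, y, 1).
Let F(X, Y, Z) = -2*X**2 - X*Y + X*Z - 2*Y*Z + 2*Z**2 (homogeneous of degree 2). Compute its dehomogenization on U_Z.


f(x, y) = -2*x**2 - x*y + x - 2*y + 2

On U_Z we set Z = 1. Each monomial c·X^i·Y^j·Z^k in F becomes c·x^i·y^j·1^k = c·x^i·y^j.
Substituting Z = 1: F(X, Y, 1) = -2*x**2 - x*y + x - 2*y + 2.
Note: deg(f) ≤ deg(F) = 2; strict inequality happens when F is divisible by Z (lost terms).


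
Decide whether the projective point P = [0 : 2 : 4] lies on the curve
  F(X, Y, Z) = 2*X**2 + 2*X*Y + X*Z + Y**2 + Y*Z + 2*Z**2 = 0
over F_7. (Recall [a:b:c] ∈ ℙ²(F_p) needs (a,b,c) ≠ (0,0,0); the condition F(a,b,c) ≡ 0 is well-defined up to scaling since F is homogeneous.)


F(0,2,4) ≡ 2 (mod 7); P is NOT on the curve.

Evaluate F(0, 2, 4) term-by-term (mod 7).
  2*X**2 ↦ 2·0·1·1 = 0
  2*X*Y ↦ 2·0·2·1 = 0
  X*Z ↦ 1·0·1·4 = 0
  Y**2 ↦ 1·1·4·1 = 4
  Y*Z ↦ 1·1·2·4 = 8
  2*Z**2 ↦ 2·1·1·16 = 32
Sum: F(0, 2, 4) = (0) + (0) + (0) + (4) + (8) + (32) = 44.
Reducing mod 7: 44 ≡ 2 (mod 7).
Since F(a, b, c) ≡ 2 ≠ 0 (mod 7), P does NOT lie on the curve.


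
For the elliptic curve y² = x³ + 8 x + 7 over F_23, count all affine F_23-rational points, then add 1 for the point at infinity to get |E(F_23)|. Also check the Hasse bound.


Affine points = {(1, 4), (1, 19), (2, 10), (2, 13), (3, 9), (3, 14), (6, 8), (6, 15), (8, 10), (8, 13), (9, 7), (9, 16), (10, 11), (10, 12), (11, 0), (13, 10), (13, 13), (15, 11), (15, 12), (18, 7), (18, 16), (19, 7), (19, 16), (20, 5), (20, 18), (21, 11), (21, 12)}; affine count = 27; |E(F_23)| = 28.

Discriminant check: Δ ∝ 4a³ + 27b² = 4·8³ + 27·7² = 4·512 + 27·49 ≡ 13 (mod 23). Nonzero ⇒ E is nonsingular.
For each x ∈ F_23, compute rhs = x³ + 8·x + 7 mod 23, then count y ∈ F_23 with y² ≡ rhs.
  x = 0: rhs = 7, matching y values: none (0 points).
  x = 1: rhs = 16, matching y values: 4, 19 (2 points).
  x = 2: rhs = 8, matching y values: 10, 13 (2 points).
  x = 3: rhs = 12, matching y values: 9, 14 (2 points).
  x = 4: rhs = 11, matching y values: none (0 points).
  x = 5: rhs = 11, matching y values: none (0 points).
  x = 6: rhs = 18, matching y values: 8, 15 (2 points).
  x = 7: rhs = 15, matching y values: none (0 points).
  x = 8: rhs = 8, matching y values: 10, 13 (2 points).
  x = 9: rhs = 3, matching y values: 7, 16 (2 points).
  x = 10: rhs = 6, matching y values: 11, 12 (2 points).
  x = 11: rhs = 0, matching y values: 0 (1 points).
  x = 12: rhs = 14, matching y values: none (0 points).
  x = 13: rhs = 8, matching y values: 10, 13 (2 points).
  x = 14: rhs = 11, matching y values: none (0 points).
  x = 15: rhs = 6, matching y values: 11, 12 (2 points).
  x = 16: rhs = 22, matching y values: none (0 points).
  x = 17: rhs = 19, matching y values: none (0 points).
  x = 18: rhs = 3, matching y values: 7, 16 (2 points).
  x = 19: rhs = 3, matching y values: 7, 16 (2 points).
  x = 20: rhs = 2, matching y values: 5, 18 (2 points).
  x = 21: rhs = 6, matching y values: 11, 12 (2 points).
  x = 22: rhs = 21, matching y values: none (0 points).
Total affine count: 27.
Full point count |E(F_23)| = 27 + 1 = 28.
Hasse bound: |28 − (23+1)| = |4| = 4 ≤ 2√23 ≈ 9.5917 ✓.


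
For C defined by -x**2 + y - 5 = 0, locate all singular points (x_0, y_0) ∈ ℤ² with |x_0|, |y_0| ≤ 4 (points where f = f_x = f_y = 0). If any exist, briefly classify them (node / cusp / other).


No singular points in the scanned grid; C is smooth there.

Compute partial derivatives:
  f_x = -2*x.
  f_y = 1.
f_y = 1 is a nonzero constant, so f_y never vanishes: no point (x, y) can satisfy f = f_x = f_y = 0. In particular no (x, y) ∈ {−4, ..., 4}² is singular; the curve is smooth.


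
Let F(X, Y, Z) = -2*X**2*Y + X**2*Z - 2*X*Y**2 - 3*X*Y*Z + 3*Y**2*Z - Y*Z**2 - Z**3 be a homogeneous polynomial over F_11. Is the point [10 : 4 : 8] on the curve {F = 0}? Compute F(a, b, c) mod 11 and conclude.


F(10,4,8) ≡ 8 (mod 11); P is NOT on the curve.

Evaluate F(10, 4, 8) term-by-term (mod 11).
  -2*X**2*Y ↦ -2·100·4·1 = -800
  X**2*Z ↦ 1·100·1·8 = 800
  -2*X*Y**2 ↦ -2·10·16·1 = -320
  -3*X*Y*Z ↦ -3·10·4·8 = -960
  3*Y**2*Z ↦ 3·1·16·8 = 384
  -Y*Z**2 ↦ -1·1·4·64 = -256
  -Z**3 ↦ -1·1·1·512 = -512
Sum: F(10, 4, 8) = (-800) + (800) + (-320) + (-960) + (384) + (-256) + (-512) = -1664.
Reducing mod 11: -1664 ≡ 8 (mod 11).
Since F(a, b, c) ≡ 8 ≠ 0 (mod 11), P does NOT lie on the curve.


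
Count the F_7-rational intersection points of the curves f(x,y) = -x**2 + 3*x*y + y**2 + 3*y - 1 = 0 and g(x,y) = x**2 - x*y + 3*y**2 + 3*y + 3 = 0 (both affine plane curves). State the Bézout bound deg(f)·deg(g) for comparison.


Common zeros: ∅; count = 0; Bézout bound = 4.

deg(f) = 2, deg(g) = 2, so Bézout bound = 4.
Scan x ∈ F_7. For each x, list the y ∈ F_7 with f(x, y) ≡ 0 and those with g(x, y) ≡ 0 (mod 7); the common zeros in that column are the intersection.
  x = 0: f ≡ 0 at y ∈ ∅; g ≡ 0 at y ∈ {2, 4}; common: ∅.
  x = 1: f ≡ 0 at y ∈ {2, 6}; g ≡ 0 at y ∈ ∅; common: ∅.
  x = 2: f ≡ 0 at y ∈ ∅; g ≡ 0 at y ∈ {0, 2}; common: ∅.
  x = 3: f ≡ 0 at y ∈ {3, 6}; g ≡ 0 at y ∈ ∅; common: ∅.
  x = 4: f ≡ 0 at y ∈ ∅; g ≡ 0 at y ∈ {1, 4}; common: ∅.
  x = 5: f ≡ 0 at y ∈ {1, 2}; g ≡ 0 at y ∈ {0, 3}; common: ∅.
  x = 6: f ≡ 0 at y ∈ {3, 4}; g ≡ 0 at y ∈ ∅; common: ∅.
Collecting: common zeros = ∅, so the count is 0.
Comparison with the Bézout bound: 0 ≤ 4 = deg(f)·deg(g), as expected for curves with no common component (the affine F_7-count falls short of the bound because intersections may lie at infinity, over extension fields, or carry multiplicity).


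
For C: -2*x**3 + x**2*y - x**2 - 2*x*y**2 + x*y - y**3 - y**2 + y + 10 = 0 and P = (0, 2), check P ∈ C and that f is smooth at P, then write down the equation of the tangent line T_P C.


Tangent line at P: -6*x - 15*y + 30 = 0.

Step 1: f(0, 2) = 0, so P lies on C.
Step 2: partial derivatives
  f_x(x, y) = -6*x**2 + 2*x*y - 2*x - 2*y**2 + y, f_y(x, y) = x**2 - 4*x*y + x - 3*y**2 - 2*y + 1.
  f_x(P) = -6, f_y(P) = -15 (gradient nonzero, so P is smooth).
Step 3: tangent line at P: -6·(x − 0) + -15·(y − 2) = 0.
Expanding: -6*x - 15*y + 30 = 0.


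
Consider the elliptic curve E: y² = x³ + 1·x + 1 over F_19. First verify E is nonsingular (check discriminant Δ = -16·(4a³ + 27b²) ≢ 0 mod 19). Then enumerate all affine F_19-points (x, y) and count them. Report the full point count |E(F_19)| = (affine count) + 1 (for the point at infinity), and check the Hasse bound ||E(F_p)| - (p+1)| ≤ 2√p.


Affine points = {(0, 1), (0, 18), (2, 7), (2, 12), (5, 6), (5, 13), (7, 3), (7, 16), (9, 6), (9, 13), (10, 2), (10, 17), (13, 8), (13, 11), (14, 2), (14, 17), (15, 3), (15, 16), (16, 3), (16, 16)}; affine count = 20; |E(F_19)| = 21.

Discriminant check: Δ ∝ 4a³ + 27b² = 4·1³ + 27·1² = 4·1 + 27·1 ≡ 12 (mod 19). Nonzero ⇒ E is nonsingular.
For each x ∈ F_19, compute rhs = x³ + 1·x + 1 mod 19, then count y ∈ F_19 with y² ≡ rhs.
  x = 0: rhs = 1, matching y values: 1, 18 (2 points).
  x = 1: rhs = 3, matching y values: none (0 points).
  x = 2: rhs = 11, matching y values: 7, 12 (2 points).
  x = 3: rhs = 12, matching y values: none (0 points).
  x = 4: rhs = 12, matching y values: none (0 points).
  x = 5: rhs = 17, matching y values: 6, 13 (2 points).
  x = 6: rhs = 14, matching y values: none (0 points).
  x = 7: rhs = 9, matching y values: 3, 16 (2 points).
  x = 8: rhs = 8, matching y values: none (0 points).
  x = 9: rhs = 17, matching y values: 6, 13 (2 points).
  x = 10: rhs = 4, matching y values: 2, 17 (2 points).
  x = 11: rhs = 13, matching y values: none (0 points).
  x = 12: rhs = 12, matching y values: none (0 points).
  x = 13: rhs = 7, matching y values: 8, 11 (2 points).
  x = 14: rhs = 4, matching y values: 2, 17 (2 points).
  x = 15: rhs = 9, matching y values: 3, 16 (2 points).
  x = 16: rhs = 9, matching y values: 3, 16 (2 points).
  x = 17: rhs = 10, matching y values: none (0 points).
  x = 18: rhs = 18, matching y values: none (0 points).
Total affine count: 20.
Full point count |E(F_19)| = 20 + 1 = 21.
Hasse bound: |21 − (19+1)| = |1| = 1 ≤ 2√19 ≈ 8.7178 ✓.


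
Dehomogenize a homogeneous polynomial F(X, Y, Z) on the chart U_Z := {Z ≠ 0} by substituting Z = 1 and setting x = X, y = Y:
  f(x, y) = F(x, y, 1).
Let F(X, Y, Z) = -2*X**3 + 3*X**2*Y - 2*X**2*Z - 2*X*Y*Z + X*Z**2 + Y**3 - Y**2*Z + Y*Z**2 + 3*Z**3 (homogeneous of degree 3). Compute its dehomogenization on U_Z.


f(x, y) = -2*x**3 + 3*x**2*y - 2*x**2 - 2*x*y + x + y**3 - y**2 + y + 3

On U_Z we set Z = 1. Each monomial c·X^i·Y^j·Z^k in F becomes c·x^i·y^j·1^k = c·x^i·y^j.
Substituting Z = 1: F(X, Y, 1) = -2*x**3 + 3*x**2*y - 2*x**2 - 2*x*y + x + y**3 - y**2 + y + 3.
Note: deg(f) ≤ deg(F) = 3; strict inequality happens when F is divisible by Z (lost terms).


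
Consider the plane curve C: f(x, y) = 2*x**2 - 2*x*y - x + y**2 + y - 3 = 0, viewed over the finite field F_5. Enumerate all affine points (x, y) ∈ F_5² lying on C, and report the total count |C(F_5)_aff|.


Affine F_5-points: {(1, 2), (1, 4), (4, 0), (4, 2)}; count = 4.

For each of the 25 pairs (x, y) ∈ F_5², evaluate f(x, y) mod 5. Record the zeros.
  x = 0: [0↦2, 1↦4, 2↦3, 3↦4, 4↦2]  zeros at y ∈ ∅
  x = 1: [0↦3, 1↦3, 2↦0, 3↦4, 4↦0]  zeros at y ∈ {2, 4}
  x = 2: [0↦3, 1↦1, 2↦1, 3↦3, 4↦2]  zeros at y ∈ ∅
  x = 3: [0↦2, 1↦3, 2↦1, 3↦1, 4↦3]  zeros at y ∈ ∅
  x = 4: [0↦0, 1↦4, 2↦0, 3↦3, 4↦3]  zeros at y ∈ {0, 2}
Collecting zeros: affine points = {(1, 2), (1, 4), (4, 0), (4, 2)}.
Total count |C(F_5)_aff| = 4.


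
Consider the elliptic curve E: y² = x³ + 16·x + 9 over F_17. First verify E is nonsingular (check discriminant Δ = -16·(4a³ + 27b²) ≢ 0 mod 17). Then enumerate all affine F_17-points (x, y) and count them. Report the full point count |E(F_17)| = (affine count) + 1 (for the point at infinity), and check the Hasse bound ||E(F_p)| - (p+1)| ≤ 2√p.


Affine points = {(0, 3), (0, 14), (1, 3), (1, 14), (2, 7), (2, 10), (3, 4), (3, 13), (4, 1), (4, 16), (6, 7), (6, 10), (9, 7), (9, 10), (10, 8), (10, 9), (12, 5), (12, 12), (13, 0), (14, 6), (14, 11), (16, 3), (16, 14)}; affine count = 23; |E(F_17)| = 24.

Discriminant check: Δ ∝ 4a³ + 27b² = 4·16³ + 27·9² = 4·4096 + 27·81 ≡ 7 (mod 17). Nonzero ⇒ E is nonsingular.
For each x ∈ F_17, compute rhs = x³ + 16·x + 9 mod 17, then count y ∈ F_17 with y² ≡ rhs.
  x = 0: rhs = 9, matching y values: 3, 14 (2 points).
  x = 1: rhs = 9, matching y values: 3, 14 (2 points).
  x = 2: rhs = 15, matching y values: 7, 10 (2 points).
  x = 3: rhs = 16, matching y values: 4, 13 (2 points).
  x = 4: rhs = 1, matching y values: 1, 16 (2 points).
  x = 5: rhs = 10, matching y values: none (0 points).
  x = 6: rhs = 15, matching y values: 7, 10 (2 points).
  x = 7: rhs = 5, matching y values: none (0 points).
  x = 8: rhs = 3, matching y values: none (0 points).
  x = 9: rhs = 15, matching y values: 7, 10 (2 points).
  x = 10: rhs = 13, matching y values: 8, 9 (2 points).
  x = 11: rhs = 3, matching y values: none (0 points).
  x = 12: rhs = 8, matching y values: 5, 12 (2 points).
  x = 13: rhs = 0, matching y values: 0 (1 points).
  x = 14: rhs = 2, matching y values: 6, 11 (2 points).
  x = 15: rhs = 3, matching y values: none (0 points).
  x = 16: rhs = 9, matching y values: 3, 14 (2 points).
Total affine count: 23.
Full point count |E(F_17)| = 23 + 1 = 24.
Hasse bound: |24 − (17+1)| = |6| = 6 ≤ 2√17 ≈ 8.2462 ✓.


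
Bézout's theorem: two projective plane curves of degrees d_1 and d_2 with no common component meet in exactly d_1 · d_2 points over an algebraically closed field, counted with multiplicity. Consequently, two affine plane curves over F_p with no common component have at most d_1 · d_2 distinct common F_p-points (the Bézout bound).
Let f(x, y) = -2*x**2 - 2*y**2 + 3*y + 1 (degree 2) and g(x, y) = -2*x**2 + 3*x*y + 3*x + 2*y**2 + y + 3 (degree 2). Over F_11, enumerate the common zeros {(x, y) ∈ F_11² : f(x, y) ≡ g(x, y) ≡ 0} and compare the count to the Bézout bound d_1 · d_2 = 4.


Common zeros: {(7, 2)}; count = 1; Bézout bound = 4.

deg(f) = 2, deg(g) = 2, so Bézout bound = 4.
Scan x ∈ F_11. For each x, list the y ∈ F_11 with f(x, y) ≡ 0 and those with g(x, y) ≡ 0 (mod 11); the common zeros in that column are the intersection.
  x = 0: f ≡ 0 at y ∈ ∅; g ≡ 0 at y ∈ ∅; common: ∅.
  x = 1: f ≡ 0 at y ∈ {1, 6}; g ≡ 0 at y ∈ ∅; common: ∅.
  x = 2: f ≡ 0 at y ∈ ∅; g ≡ 0 at y ∈ ∅; common: ∅.
  x = 3: f ≡ 0 at y ∈ {8, 10}; g ≡ 0 at y ∈ {2, 4}; common: ∅.
  x = 4: f ≡ 0 at y ∈ {2, 5}; g ≡ 0 at y ∈ ∅; common: ∅.
  x = 5: f ≡ 0 at y ∈ ∅; g ≡ 0 at y ∈ ∅; common: ∅.
  x = 6: f ≡ 0 at y ∈ ∅; g ≡ 0 at y ∈ ∅; common: ∅.
  x = 7: f ≡ 0 at y ∈ {2, 5}; g ≡ 0 at y ∈ {2, 9}; common: {2}.
  x = 8: f ≡ 0 at y ∈ {8, 10}; g ≡ 0 at y ∈ {6, 9}; common: ∅.
  x = 9: f ≡ 0 at y ∈ ∅; g ≡ 0 at y ∈ {0, 8}; common: ∅.
  x = 10: f ≡ 0 at y ∈ {1, 6}; g ≡ 0 at y ∈ {4, 8}; common: ∅.
Collecting: common zeros = {(7, 2)}, so the count is 1.
Comparison with the Bézout bound: 1 ≤ 4 = deg(f)·deg(g), as expected for curves with no common component (the affine F_11-count falls short of the bound because intersections may lie at infinity, over extension fields, or carry multiplicity).


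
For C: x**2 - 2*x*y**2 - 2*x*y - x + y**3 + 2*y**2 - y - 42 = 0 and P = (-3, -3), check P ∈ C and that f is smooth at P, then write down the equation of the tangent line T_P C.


Tangent line at P: -19*x - 16*y - 105 = 0.

Step 1: f(-3, -3) = 0, so P lies on C.
Step 2: partial derivatives
  f_x(x, y) = 2*x - 2*y**2 - 2*y - 1, f_y(x, y) = -4*x*y - 2*x + 3*y**2 + 4*y - 1.
  f_x(P) = -19, f_y(P) = -16 (gradient nonzero, so P is smooth).
Step 3: tangent line at P: -19·(x − -3) + -16·(y − -3) = 0.
Expanding: -19*x - 16*y - 105 = 0.


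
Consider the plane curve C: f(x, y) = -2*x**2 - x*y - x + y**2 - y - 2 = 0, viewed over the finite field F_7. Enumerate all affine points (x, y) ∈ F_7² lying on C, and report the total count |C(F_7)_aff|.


Affine F_7-points: {(0, 2), (0, 6), (2, 1), (2, 2), (4, 1), (4, 4)}; count = 6.

For each of the 49 pairs (x, y) ∈ F_7², evaluate f(x, y) mod 7. Record the zeros.
  x = 0: [0↦5, 1↦5, 2↦0, 3↦4, 4↦3, 5↦4, 6↦0]  zeros at y ∈ {2, 6}
  x = 1: [0↦2, 1↦1, 2↦2, 3↦5, 4↦3, 5↦3, 6↦5]  zeros at y ∈ ∅
  x = 2: [0↦2, 1↦0, 2↦0, 3↦2, 4↦6, 5↦5, 6↦6]  zeros at y ∈ {1, 2}
  x = 3: [0↦5, 1↦2, 2↦1, 3↦2, 4↦5, 5↦3, 6↦3]  zeros at y ∈ ∅
  x = 4: [0↦4, 1↦0, 2↦5, 3↦5, 4↦0, 5↦4, 6↦3]  zeros at y ∈ {1, 4}
  x = 5: [0↦6, 1↦1, 2↦5, 3↦4, 4↦5, 5↦1, 6↦6]  zeros at y ∈ ∅
  x = 6: [0↦4, 1↦5, 2↦1, 3↦6, 4↦6, 5↦1, 6↦5]  zeros at y ∈ ∅
Collecting zeros: affine points = {(0, 2), (0, 6), (2, 1), (2, 2), (4, 1), (4, 4)}.
Total count |C(F_7)_aff| = 6.


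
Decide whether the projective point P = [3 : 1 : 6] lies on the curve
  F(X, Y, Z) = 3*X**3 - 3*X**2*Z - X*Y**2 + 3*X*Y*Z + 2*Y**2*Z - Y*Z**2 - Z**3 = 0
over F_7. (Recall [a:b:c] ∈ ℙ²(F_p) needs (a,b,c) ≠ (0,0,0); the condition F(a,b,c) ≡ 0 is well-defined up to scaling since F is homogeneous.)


F(3,1,6) ≡ 3 (mod 7); P is NOT on the curve.

Evaluate F(3, 1, 6) term-by-term (mod 7).
  3*X**3 ↦ 3·27·1·1 = 81
  -3*X**2*Z ↦ -3·9·1·6 = -162
  -X*Y**2 ↦ -1·3·1·1 = -3
  3*X*Y*Z ↦ 3·3·1·6 = 54
  2*Y**2*Z ↦ 2·1·1·6 = 12
  -Y*Z**2 ↦ -1·1·1·36 = -36
  -Z**3 ↦ -1·1·1·216 = -216
Sum: F(3, 1, 6) = (81) + (-162) + (-3) + (54) + (12) + (-36) + (-216) = -270.
Reducing mod 7: -270 ≡ 3 (mod 7).
Since F(a, b, c) ≡ 3 ≠ 0 (mod 7), P does NOT lie on the curve.


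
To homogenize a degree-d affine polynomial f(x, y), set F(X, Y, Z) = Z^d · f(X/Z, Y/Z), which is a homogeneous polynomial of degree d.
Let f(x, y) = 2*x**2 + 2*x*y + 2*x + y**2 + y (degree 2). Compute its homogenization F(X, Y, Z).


F(X, Y, Z) = 2*X**2 + 2*X*Y + 2*X*Z + Y**2 + Y*Z

deg(f) = 2.
Substitute x = X/Z, y = Y/Z into f, then multiply by Z^2.
  monomial 2·x^2·y^0 ↦ 2·X^2·Y^0·Z^0.
  monomial 2·x^1·y^1 ↦ 2·X^1·Y^1·Z^0.
  monomial 2·x^1·y^0 ↦ 2·X^1·Y^0·Z^1.
  monomial 1·x^0·y^2 ↦ 1·X^0·Y^2·Z^0.
  monomial 1·x^0·y^1 ↦ 1·X^0·Y^1·Z^1.
Collecting: F(X, Y, Z) = 2*X**2 + 2*X*Y + 2*X*Z + Y**2 + Y*Z.


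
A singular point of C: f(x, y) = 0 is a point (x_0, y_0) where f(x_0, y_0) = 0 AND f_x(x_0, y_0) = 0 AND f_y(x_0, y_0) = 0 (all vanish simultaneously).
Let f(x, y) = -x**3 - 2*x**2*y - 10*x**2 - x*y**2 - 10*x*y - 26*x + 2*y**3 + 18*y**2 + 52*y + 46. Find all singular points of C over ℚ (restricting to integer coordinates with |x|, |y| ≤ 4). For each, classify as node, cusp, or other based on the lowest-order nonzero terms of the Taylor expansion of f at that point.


Singular points: {(-1, -3)}; classification: node.

Compute partial derivatives:
  f_x = -3*x**2 - 4*x*y - 20*x - y**2 - 10*y - 26.
  f_y = -2*x**2 - 2*x*y - 10*x + 6*y**2 + 36*y + 52.
Scan x_0 ∈ {−4, ..., 4}. For each x_0, f_y(x_0, y) is a polynomial in y; find its integer roots y ∈ {−4, ..., 4}, then test f_x and f at those candidates.
  x = -4: f_y(-4, y) = 6*y**2 + 44*y + 60; no integer root y with |y| ≤ 4.
  x = -3: f_y(-3, y) = 6*y**2 + 42*y + 64; no integer root y with |y| ≤ 4.
  x = -2: f_y(-2, y) = 6*y**2 + 40*y + 64; vanishes at y ∈ {-4}. (-2, -4): f_x = -6 ≠ 0.
  x = -1: f_y(-1, y) = 6*y**2 + 38*y + 60; vanishes at y ∈ {-3}. (-1, -3): f_x = 0, f = 0 — SINGULAR.
  x = 0: f_y(0, y) = 6*y**2 + 36*y + 52; no integer root y with |y| ≤ 4.
  x = 1: f_y(1, y) = 6*y**2 + 34*y + 40; vanishes at y ∈ {-4}. (1, -4): f_x = -9 ≠ 0.
  x = 2: f_y(2, y) = 6*y**2 + 32*y + 24; no integer root y with |y| ≤ 4.
  x = 3: f_y(3, y) = 6*y**2 + 30*y + 4; no integer root y with |y| ≤ 4.
  x = 4: f_y(4, y) = 6*y**2 + 28*y - 20; no integer root y with |y| ≤ 4.
Only singular point on the grid: (-1, -3).
Classify: substitute x = -1 + u, y = -3 + v and expand: f = -u**3 - 2*u**2*v - u**2 - u*v**2 + 2*v**3 + v**2.
No constant or linear terms (consistent with a singular point). Quadratic part: -u**2 + v**2. Cubic part: -u**3 - 2*u**2*v - u*v**2 + 2*v**3.
The quadratic part v**2 - u**2 = (v − u)(v + u) splits into two distinct linear factors, so there are two distinct tangent lines y − -3 = ±(x − -1) — this is a node (ordinary double point).
Classification: node.


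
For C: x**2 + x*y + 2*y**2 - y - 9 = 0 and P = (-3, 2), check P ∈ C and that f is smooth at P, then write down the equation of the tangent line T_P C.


Tangent line at P: -4*x + 4*y - 20 = 0.

Step 1: f(-3, 2) = 0, so P lies on C.
Step 2: partial derivatives
  f_x(x, y) = 2*x + y, f_y(x, y) = x + 4*y - 1.
  f_x(P) = -4, f_y(P) = 4 (gradient nonzero, so P is smooth).
Step 3: tangent line at P: -4·(x − -3) + 4·(y − 2) = 0.
Expanding: -4*x + 4*y - 20 = 0.


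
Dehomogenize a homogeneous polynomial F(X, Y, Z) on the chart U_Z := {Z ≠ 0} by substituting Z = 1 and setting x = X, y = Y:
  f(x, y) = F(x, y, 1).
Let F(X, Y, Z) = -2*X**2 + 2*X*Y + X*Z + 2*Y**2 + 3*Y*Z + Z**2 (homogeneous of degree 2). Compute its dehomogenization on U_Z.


f(x, y) = -2*x**2 + 2*x*y + x + 2*y**2 + 3*y + 1

On U_Z we set Z = 1. Each monomial c·X^i·Y^j·Z^k in F becomes c·x^i·y^j·1^k = c·x^i·y^j.
Substituting Z = 1: F(X, Y, 1) = -2*x**2 + 2*x*y + x + 2*y**2 + 3*y + 1.
Note: deg(f) ≤ deg(F) = 2; strict inequality happens when F is divisible by Z (lost terms).


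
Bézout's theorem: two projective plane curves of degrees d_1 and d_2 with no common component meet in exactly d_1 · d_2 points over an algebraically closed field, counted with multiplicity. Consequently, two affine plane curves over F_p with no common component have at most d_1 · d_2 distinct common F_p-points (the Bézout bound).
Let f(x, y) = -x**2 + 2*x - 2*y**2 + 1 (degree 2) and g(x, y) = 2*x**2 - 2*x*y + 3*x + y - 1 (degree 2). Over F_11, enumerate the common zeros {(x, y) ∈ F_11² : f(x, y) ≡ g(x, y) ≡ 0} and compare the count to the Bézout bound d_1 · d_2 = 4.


Common zeros: {(7, 4), (8, 2)}; count = 2; Bézout bound = 4.

deg(f) = 2, deg(g) = 2, so Bézout bound = 4.
Scan x ∈ F_11. For each x, list the y ∈ F_11 with f(x, y) ≡ 0 and those with g(x, y) ≡ 0 (mod 11); the common zeros in that column are the intersection.
  x = 0: f ≡ 0 at y ∈ ∅; g ≡ 0 at y ∈ {1}; common: ∅.
  x = 1: f ≡ 0 at y ∈ {1, 10}; g ≡ 0 at y ∈ {4}; common: ∅.
  x = 2: f ≡ 0 at y ∈ ∅; g ≡ 0 at y ∈ {8}; common: ∅.
  x = 3: f ≡ 0 at y ∈ ∅; g ≡ 0 at y ∈ {3}; common: ∅.
  x = 4: f ≡ 0 at y ∈ ∅; g ≡ 0 at y ∈ {3}; common: ∅.
  x = 5: f ≡ 0 at y ∈ {2, 9}; g ≡ 0 at y ∈ {1}; common: ∅.
  x = 6: f ≡ 0 at y ∈ {4, 7}; g ≡ 0 at y ∈ ∅; common: ∅.
  x = 7: f ≡ 0 at y ∈ {4, 7}; g ≡ 0 at y ∈ {4}; common: {4}.
  x = 8: f ≡ 0 at y ∈ {2, 9}; g ≡ 0 at y ∈ {2}; common: {2}.
  x = 9: f ≡ 0 at y ∈ ∅; g ≡ 0 at y ∈ {2}; common: ∅.
  x = 10: f ≡ 0 at y ∈ ∅; g ≡ 0 at y ∈ {8}; common: ∅.
Collecting: common zeros = {(7, 4), (8, 2)}, so the count is 2.
Comparison with the Bézout bound: 2 ≤ 4 = deg(f)·deg(g), as expected for curves with no common component (the affine F_11-count falls short of the bound because intersections may lie at infinity, over extension fields, or carry multiplicity).


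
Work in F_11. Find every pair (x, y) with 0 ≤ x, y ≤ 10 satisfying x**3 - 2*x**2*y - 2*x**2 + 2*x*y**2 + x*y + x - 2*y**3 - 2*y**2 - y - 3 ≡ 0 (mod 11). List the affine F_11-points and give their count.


Affine F_11-points: {(0, 5), (2, 7), (4, 0), (5, 0), (5, 7), (5, 8), (6, 1), (7, 4), (8, 2), (9, 7)}; count = 10.

For each of the 121 pairs (x, y) ∈ F_11², evaluate f(x, y) mod 11. Record the zeros.
  x = 0: [0↦8, 1↦3, 2↦4, 3↦10, 4↦9, 5↦0, 6↦4, 7↦9, 8↦3, 9↦7, 10↦9]  zeros at y ∈ {5}
  x = 1: [0↦8, 1↦4, 2↦10, 3↦3, 4↦4, 5↦1, 6↦4, 7↦1, 8↦2, 9↦6, 10↦1]  zeros at y ∈ ∅
  x = 2: [0↦10, 1↦3, 2↦10, 3↦8, 4↦7, 5↦6, 6↦4, 7↦0, 8↦4, 9↦4, 10↦10]  zeros at y ∈ {7}
  x = 3: [0↦9, 1↦6, 2↦10, 3↦9, 4↦2, 5↦10, 6↦10, 7↦1, 8↦4, 9↦7, 10↦9]  zeros at y ∈ ∅
  x = 4: [0↦0, 1↦8, 2↦5, 3↦1, 4↦6, 5↦8, 6↦6, 7↦10, 8↦8, 9↦10, 10↦4]  zeros at y ∈ {0}
  x = 5: [0↦0, 1↦4, 2↦1, 3↦1, 4↦3, 5↦6, 6↦9, 7↦0, 8↦0, 9↦8, 10↦1]  zeros at y ∈ {0, 7, 8}
  x = 6: [0↦4, 1↦0, 2↦4, 3↦4, 4↦10, 5↦10, 6↦3, 7↦10, 8↦8, 9↦7, 10↦6]  zeros at y ∈ {1}
  x = 7: [0↦7, 1↦2, 2↦9, 3↦5, 4↦0, 5↦4, 6↦5, 7↦2, 8↦5, 9↦2, 10↦3]  zeros at y ∈ {4}
  x = 8: [0↦4, 1↦5, 2↦0, 3↦10, 4↦1, 5↦5, 6↦10, 7↦4, 8↦8, 9↦10, 10↦9]  zeros at y ∈ {2}
  x = 9: [0↦1, 1↦4, 2↦5, 3↦3, 4↦8, 5↦8, 6↦2, 7↦0, 8↦1, 9↦4, 10↦8]  zeros at y ∈ {7}
  x = 10: [0↦4, 1↦5, 2↦8, 3↦1, 4↦5, 5↦8, 6↦9, 7↦7, 8↦1, 9↦1, 10↦6]  zeros at y ∈ ∅
Collecting zeros: affine points = {(0, 5), (2, 7), (4, 0), (5, 0), (5, 7), (5, 8), (6, 1), (7, 4), (8, 2), (9, 7)}.
Total count |C(F_11)_aff| = 10.
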